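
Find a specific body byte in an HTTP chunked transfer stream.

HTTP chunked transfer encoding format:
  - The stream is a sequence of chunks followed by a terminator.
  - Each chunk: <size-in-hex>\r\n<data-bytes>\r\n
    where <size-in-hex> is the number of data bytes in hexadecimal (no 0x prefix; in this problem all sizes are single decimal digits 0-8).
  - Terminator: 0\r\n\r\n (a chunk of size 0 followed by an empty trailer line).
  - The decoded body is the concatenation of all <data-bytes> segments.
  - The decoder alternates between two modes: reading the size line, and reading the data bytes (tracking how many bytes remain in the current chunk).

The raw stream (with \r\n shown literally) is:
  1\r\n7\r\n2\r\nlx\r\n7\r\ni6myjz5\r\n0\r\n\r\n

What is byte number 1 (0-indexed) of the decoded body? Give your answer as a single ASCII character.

Answer: l

Derivation:
Chunk 1: stream[0..1]='1' size=0x1=1, data at stream[3..4]='7' -> body[0..1], body so far='7'
Chunk 2: stream[6..7]='2' size=0x2=2, data at stream[9..11]='lx' -> body[1..3], body so far='7lx'
Chunk 3: stream[13..14]='7' size=0x7=7, data at stream[16..23]='i6myjz5' -> body[3..10], body so far='7lxi6myjz5'
Chunk 4: stream[25..26]='0' size=0 (terminator). Final body='7lxi6myjz5' (10 bytes)
Body byte 1 = 'l'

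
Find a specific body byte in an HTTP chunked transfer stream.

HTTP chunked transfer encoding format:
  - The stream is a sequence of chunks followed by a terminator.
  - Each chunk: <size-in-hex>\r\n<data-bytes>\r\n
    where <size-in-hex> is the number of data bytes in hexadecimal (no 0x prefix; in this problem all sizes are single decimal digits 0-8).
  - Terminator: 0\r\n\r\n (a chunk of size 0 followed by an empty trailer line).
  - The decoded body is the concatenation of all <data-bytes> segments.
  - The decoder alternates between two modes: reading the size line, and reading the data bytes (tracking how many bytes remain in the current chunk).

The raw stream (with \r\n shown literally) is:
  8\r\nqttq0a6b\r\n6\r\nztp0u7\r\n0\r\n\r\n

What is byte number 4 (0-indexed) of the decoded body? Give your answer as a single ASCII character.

Answer: 0

Derivation:
Chunk 1: stream[0..1]='8' size=0x8=8, data at stream[3..11]='qttq0a6b' -> body[0..8], body so far='qttq0a6b'
Chunk 2: stream[13..14]='6' size=0x6=6, data at stream[16..22]='ztp0u7' -> body[8..14], body so far='qttq0a6bztp0u7'
Chunk 3: stream[24..25]='0' size=0 (terminator). Final body='qttq0a6bztp0u7' (14 bytes)
Body byte 4 = '0'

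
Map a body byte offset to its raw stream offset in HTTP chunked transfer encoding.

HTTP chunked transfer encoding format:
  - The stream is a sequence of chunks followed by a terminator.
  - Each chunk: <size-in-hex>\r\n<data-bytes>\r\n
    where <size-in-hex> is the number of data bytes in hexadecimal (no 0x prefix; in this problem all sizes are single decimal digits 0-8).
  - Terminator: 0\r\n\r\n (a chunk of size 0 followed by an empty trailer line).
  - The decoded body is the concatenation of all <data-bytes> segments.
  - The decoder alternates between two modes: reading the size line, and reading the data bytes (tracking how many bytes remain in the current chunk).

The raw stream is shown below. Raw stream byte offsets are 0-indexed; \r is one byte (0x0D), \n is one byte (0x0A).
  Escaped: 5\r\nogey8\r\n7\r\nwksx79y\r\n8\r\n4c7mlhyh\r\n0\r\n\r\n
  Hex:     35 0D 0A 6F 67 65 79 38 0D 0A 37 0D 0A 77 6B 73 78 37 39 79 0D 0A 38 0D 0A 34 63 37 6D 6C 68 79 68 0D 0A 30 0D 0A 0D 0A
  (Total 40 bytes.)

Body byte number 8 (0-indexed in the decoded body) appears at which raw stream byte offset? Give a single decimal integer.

Chunk 1: stream[0..1]='5' size=0x5=5, data at stream[3..8]='ogey8' -> body[0..5], body so far='ogey8'
Chunk 2: stream[10..11]='7' size=0x7=7, data at stream[13..20]='wksx79y' -> body[5..12], body so far='ogey8wksx79y'
Chunk 3: stream[22..23]='8' size=0x8=8, data at stream[25..33]='4c7mlhyh' -> body[12..20], body so far='ogey8wksx79y4c7mlhyh'
Chunk 4: stream[35..36]='0' size=0 (terminator). Final body='ogey8wksx79y4c7mlhyh' (20 bytes)
Body byte 8 at stream offset 16

Answer: 16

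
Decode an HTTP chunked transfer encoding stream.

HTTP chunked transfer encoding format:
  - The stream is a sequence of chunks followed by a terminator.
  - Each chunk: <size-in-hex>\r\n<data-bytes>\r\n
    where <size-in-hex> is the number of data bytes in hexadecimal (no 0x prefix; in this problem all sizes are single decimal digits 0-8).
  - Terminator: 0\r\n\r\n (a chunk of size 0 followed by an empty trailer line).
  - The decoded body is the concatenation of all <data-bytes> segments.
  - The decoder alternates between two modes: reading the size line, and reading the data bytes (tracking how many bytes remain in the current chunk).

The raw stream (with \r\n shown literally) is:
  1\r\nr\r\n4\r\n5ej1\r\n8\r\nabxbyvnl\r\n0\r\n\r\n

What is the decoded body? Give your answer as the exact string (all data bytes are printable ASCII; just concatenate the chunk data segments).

Answer: r5ej1abxbyvnl

Derivation:
Chunk 1: stream[0..1]='1' size=0x1=1, data at stream[3..4]='r' -> body[0..1], body so far='r'
Chunk 2: stream[6..7]='4' size=0x4=4, data at stream[9..13]='5ej1' -> body[1..5], body so far='r5ej1'
Chunk 3: stream[15..16]='8' size=0x8=8, data at stream[18..26]='abxbyvnl' -> body[5..13], body so far='r5ej1abxbyvnl'
Chunk 4: stream[28..29]='0' size=0 (terminator). Final body='r5ej1abxbyvnl' (13 bytes)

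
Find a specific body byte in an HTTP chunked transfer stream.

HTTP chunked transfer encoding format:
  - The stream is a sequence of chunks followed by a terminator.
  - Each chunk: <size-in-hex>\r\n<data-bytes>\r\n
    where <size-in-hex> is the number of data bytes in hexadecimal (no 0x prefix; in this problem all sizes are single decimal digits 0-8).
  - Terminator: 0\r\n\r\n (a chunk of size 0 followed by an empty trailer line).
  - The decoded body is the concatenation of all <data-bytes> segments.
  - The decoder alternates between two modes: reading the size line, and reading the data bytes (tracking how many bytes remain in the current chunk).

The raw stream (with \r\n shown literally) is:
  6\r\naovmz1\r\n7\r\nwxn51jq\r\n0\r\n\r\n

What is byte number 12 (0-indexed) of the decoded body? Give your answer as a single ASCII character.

Answer: q

Derivation:
Chunk 1: stream[0..1]='6' size=0x6=6, data at stream[3..9]='aovmz1' -> body[0..6], body so far='aovmz1'
Chunk 2: stream[11..12]='7' size=0x7=7, data at stream[14..21]='wxn51jq' -> body[6..13], body so far='aovmz1wxn51jq'
Chunk 3: stream[23..24]='0' size=0 (terminator). Final body='aovmz1wxn51jq' (13 bytes)
Body byte 12 = 'q'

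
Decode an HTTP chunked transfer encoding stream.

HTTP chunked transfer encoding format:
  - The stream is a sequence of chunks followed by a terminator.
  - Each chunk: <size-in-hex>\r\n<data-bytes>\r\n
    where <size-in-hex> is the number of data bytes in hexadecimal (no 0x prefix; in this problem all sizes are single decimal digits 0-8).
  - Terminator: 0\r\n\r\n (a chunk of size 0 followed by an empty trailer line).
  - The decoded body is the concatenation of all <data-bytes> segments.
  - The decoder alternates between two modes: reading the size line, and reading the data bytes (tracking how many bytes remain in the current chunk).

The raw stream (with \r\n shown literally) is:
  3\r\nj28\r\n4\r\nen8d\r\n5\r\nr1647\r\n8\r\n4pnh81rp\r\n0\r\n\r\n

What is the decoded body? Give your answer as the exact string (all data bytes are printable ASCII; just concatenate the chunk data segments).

Chunk 1: stream[0..1]='3' size=0x3=3, data at stream[3..6]='j28' -> body[0..3], body so far='j28'
Chunk 2: stream[8..9]='4' size=0x4=4, data at stream[11..15]='en8d' -> body[3..7], body so far='j28en8d'
Chunk 3: stream[17..18]='5' size=0x5=5, data at stream[20..25]='r1647' -> body[7..12], body so far='j28en8dr1647'
Chunk 4: stream[27..28]='8' size=0x8=8, data at stream[30..38]='4pnh81rp' -> body[12..20], body so far='j28en8dr16474pnh81rp'
Chunk 5: stream[40..41]='0' size=0 (terminator). Final body='j28en8dr16474pnh81rp' (20 bytes)

Answer: j28en8dr16474pnh81rp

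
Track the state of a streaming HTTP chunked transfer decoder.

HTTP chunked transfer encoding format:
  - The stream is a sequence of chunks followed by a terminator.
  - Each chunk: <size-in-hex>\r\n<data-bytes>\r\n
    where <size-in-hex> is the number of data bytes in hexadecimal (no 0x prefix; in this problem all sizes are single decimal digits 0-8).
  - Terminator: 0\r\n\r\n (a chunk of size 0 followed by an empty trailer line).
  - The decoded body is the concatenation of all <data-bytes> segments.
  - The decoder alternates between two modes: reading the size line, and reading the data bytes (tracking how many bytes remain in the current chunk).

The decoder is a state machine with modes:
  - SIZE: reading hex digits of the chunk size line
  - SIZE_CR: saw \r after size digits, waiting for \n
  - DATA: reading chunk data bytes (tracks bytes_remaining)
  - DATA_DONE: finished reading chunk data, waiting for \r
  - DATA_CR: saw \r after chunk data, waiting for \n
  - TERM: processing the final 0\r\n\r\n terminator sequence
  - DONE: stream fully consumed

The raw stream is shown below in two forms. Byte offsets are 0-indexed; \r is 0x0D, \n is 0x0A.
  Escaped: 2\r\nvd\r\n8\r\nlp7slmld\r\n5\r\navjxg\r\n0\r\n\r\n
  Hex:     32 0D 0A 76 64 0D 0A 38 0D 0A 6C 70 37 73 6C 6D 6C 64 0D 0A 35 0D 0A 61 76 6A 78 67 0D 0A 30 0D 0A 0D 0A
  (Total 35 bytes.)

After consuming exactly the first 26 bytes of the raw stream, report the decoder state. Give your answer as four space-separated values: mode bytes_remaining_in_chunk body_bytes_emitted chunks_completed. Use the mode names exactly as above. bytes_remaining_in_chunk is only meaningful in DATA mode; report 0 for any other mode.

Answer: DATA 2 13 2

Derivation:
Byte 0 = '2': mode=SIZE remaining=0 emitted=0 chunks_done=0
Byte 1 = 0x0D: mode=SIZE_CR remaining=0 emitted=0 chunks_done=0
Byte 2 = 0x0A: mode=DATA remaining=2 emitted=0 chunks_done=0
Byte 3 = 'v': mode=DATA remaining=1 emitted=1 chunks_done=0
Byte 4 = 'd': mode=DATA_DONE remaining=0 emitted=2 chunks_done=0
Byte 5 = 0x0D: mode=DATA_CR remaining=0 emitted=2 chunks_done=0
Byte 6 = 0x0A: mode=SIZE remaining=0 emitted=2 chunks_done=1
Byte 7 = '8': mode=SIZE remaining=0 emitted=2 chunks_done=1
Byte 8 = 0x0D: mode=SIZE_CR remaining=0 emitted=2 chunks_done=1
Byte 9 = 0x0A: mode=DATA remaining=8 emitted=2 chunks_done=1
Byte 10 = 'l': mode=DATA remaining=7 emitted=3 chunks_done=1
Byte 11 = 'p': mode=DATA remaining=6 emitted=4 chunks_done=1
Byte 12 = '7': mode=DATA remaining=5 emitted=5 chunks_done=1
Byte 13 = 's': mode=DATA remaining=4 emitted=6 chunks_done=1
Byte 14 = 'l': mode=DATA remaining=3 emitted=7 chunks_done=1
Byte 15 = 'm': mode=DATA remaining=2 emitted=8 chunks_done=1
Byte 16 = 'l': mode=DATA remaining=1 emitted=9 chunks_done=1
Byte 17 = 'd': mode=DATA_DONE remaining=0 emitted=10 chunks_done=1
Byte 18 = 0x0D: mode=DATA_CR remaining=0 emitted=10 chunks_done=1
Byte 19 = 0x0A: mode=SIZE remaining=0 emitted=10 chunks_done=2
Byte 20 = '5': mode=SIZE remaining=0 emitted=10 chunks_done=2
Byte 21 = 0x0D: mode=SIZE_CR remaining=0 emitted=10 chunks_done=2
Byte 22 = 0x0A: mode=DATA remaining=5 emitted=10 chunks_done=2
Byte 23 = 'a': mode=DATA remaining=4 emitted=11 chunks_done=2
Byte 24 = 'v': mode=DATA remaining=3 emitted=12 chunks_done=2
Byte 25 = 'j': mode=DATA remaining=2 emitted=13 chunks_done=2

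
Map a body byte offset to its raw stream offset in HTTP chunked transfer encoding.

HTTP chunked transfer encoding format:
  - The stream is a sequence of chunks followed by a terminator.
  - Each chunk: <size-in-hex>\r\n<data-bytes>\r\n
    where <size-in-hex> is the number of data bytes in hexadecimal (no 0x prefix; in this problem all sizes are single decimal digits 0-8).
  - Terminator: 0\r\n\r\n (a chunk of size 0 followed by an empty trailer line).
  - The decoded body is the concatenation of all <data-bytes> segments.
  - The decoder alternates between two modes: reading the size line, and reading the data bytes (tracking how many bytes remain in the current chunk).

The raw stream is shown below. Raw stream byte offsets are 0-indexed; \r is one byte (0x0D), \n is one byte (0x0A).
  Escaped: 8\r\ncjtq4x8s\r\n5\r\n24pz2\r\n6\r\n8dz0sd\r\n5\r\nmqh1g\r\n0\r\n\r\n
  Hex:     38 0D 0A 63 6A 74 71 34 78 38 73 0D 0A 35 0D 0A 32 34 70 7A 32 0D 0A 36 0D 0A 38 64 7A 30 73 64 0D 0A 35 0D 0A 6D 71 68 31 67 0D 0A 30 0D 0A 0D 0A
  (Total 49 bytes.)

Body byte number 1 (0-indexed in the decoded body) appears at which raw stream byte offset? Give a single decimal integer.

Answer: 4

Derivation:
Chunk 1: stream[0..1]='8' size=0x8=8, data at stream[3..11]='cjtq4x8s' -> body[0..8], body so far='cjtq4x8s'
Chunk 2: stream[13..14]='5' size=0x5=5, data at stream[16..21]='24pz2' -> body[8..13], body so far='cjtq4x8s24pz2'
Chunk 3: stream[23..24]='6' size=0x6=6, data at stream[26..32]='8dz0sd' -> body[13..19], body so far='cjtq4x8s24pz28dz0sd'
Chunk 4: stream[34..35]='5' size=0x5=5, data at stream[37..42]='mqh1g' -> body[19..24], body so far='cjtq4x8s24pz28dz0sdmqh1g'
Chunk 5: stream[44..45]='0' size=0 (terminator). Final body='cjtq4x8s24pz28dz0sdmqh1g' (24 bytes)
Body byte 1 at stream offset 4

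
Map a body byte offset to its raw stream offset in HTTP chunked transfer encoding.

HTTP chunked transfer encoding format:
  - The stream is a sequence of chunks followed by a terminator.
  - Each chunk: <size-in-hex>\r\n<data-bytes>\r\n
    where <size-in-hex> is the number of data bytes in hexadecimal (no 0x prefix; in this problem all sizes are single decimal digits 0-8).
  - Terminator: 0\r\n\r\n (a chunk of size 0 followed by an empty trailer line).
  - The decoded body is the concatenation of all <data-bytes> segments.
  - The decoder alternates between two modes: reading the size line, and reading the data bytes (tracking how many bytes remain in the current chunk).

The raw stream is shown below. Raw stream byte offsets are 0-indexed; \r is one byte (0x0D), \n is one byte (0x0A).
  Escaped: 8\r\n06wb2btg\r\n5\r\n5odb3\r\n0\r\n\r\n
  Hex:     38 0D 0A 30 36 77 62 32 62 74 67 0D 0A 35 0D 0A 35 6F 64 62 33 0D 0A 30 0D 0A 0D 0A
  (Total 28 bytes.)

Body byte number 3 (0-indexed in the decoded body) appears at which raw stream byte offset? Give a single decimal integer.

Chunk 1: stream[0..1]='8' size=0x8=8, data at stream[3..11]='06wb2btg' -> body[0..8], body so far='06wb2btg'
Chunk 2: stream[13..14]='5' size=0x5=5, data at stream[16..21]='5odb3' -> body[8..13], body so far='06wb2btg5odb3'
Chunk 3: stream[23..24]='0' size=0 (terminator). Final body='06wb2btg5odb3' (13 bytes)
Body byte 3 at stream offset 6

Answer: 6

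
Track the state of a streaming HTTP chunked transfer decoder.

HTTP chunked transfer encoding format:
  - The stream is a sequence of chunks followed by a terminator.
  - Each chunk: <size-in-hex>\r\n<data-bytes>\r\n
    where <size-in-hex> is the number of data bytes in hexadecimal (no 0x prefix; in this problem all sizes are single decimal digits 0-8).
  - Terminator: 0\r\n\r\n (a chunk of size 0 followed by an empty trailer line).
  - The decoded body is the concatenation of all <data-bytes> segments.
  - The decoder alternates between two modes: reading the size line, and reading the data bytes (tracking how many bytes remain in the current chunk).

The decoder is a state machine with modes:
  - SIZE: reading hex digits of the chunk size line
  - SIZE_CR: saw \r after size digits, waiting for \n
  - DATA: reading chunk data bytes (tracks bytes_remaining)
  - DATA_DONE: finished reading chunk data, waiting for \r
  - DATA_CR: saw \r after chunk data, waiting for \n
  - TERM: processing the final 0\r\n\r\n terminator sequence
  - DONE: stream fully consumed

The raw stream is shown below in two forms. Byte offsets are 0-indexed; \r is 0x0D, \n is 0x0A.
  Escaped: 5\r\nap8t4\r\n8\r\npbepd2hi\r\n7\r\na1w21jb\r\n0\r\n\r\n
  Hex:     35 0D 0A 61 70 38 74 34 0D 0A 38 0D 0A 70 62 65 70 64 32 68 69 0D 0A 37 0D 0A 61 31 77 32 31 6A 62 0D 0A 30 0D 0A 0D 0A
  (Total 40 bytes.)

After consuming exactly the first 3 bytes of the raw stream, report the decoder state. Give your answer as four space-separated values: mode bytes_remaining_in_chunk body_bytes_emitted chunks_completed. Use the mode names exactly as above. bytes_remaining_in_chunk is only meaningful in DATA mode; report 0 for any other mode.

Byte 0 = '5': mode=SIZE remaining=0 emitted=0 chunks_done=0
Byte 1 = 0x0D: mode=SIZE_CR remaining=0 emitted=0 chunks_done=0
Byte 2 = 0x0A: mode=DATA remaining=5 emitted=0 chunks_done=0

Answer: DATA 5 0 0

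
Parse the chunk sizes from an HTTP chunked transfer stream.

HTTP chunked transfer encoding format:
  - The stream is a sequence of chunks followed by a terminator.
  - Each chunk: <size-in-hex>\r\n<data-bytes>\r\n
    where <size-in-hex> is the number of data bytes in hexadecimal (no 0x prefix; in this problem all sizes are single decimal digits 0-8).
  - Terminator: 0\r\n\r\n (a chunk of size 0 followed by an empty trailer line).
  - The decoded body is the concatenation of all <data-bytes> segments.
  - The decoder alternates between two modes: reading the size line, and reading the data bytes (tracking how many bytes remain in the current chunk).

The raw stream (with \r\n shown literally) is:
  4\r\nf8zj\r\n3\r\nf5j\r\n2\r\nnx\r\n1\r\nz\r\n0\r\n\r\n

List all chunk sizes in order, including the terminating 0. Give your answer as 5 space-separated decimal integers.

Chunk 1: stream[0..1]='4' size=0x4=4, data at stream[3..7]='f8zj' -> body[0..4], body so far='f8zj'
Chunk 2: stream[9..10]='3' size=0x3=3, data at stream[12..15]='f5j' -> body[4..7], body so far='f8zjf5j'
Chunk 3: stream[17..18]='2' size=0x2=2, data at stream[20..22]='nx' -> body[7..9], body so far='f8zjf5jnx'
Chunk 4: stream[24..25]='1' size=0x1=1, data at stream[27..28]='z' -> body[9..10], body so far='f8zjf5jnxz'
Chunk 5: stream[30..31]='0' size=0 (terminator). Final body='f8zjf5jnxz' (10 bytes)

Answer: 4 3 2 1 0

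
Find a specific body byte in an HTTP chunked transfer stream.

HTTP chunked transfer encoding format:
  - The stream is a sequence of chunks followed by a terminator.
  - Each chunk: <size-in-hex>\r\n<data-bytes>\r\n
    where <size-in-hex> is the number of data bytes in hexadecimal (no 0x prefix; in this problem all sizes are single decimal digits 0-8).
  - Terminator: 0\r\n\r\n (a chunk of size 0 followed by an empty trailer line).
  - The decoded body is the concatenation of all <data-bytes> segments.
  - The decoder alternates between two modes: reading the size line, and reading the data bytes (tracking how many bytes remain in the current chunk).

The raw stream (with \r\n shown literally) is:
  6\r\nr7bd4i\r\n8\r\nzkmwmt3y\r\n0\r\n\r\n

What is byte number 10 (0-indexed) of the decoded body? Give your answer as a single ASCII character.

Chunk 1: stream[0..1]='6' size=0x6=6, data at stream[3..9]='r7bd4i' -> body[0..6], body so far='r7bd4i'
Chunk 2: stream[11..12]='8' size=0x8=8, data at stream[14..22]='zkmwmt3y' -> body[6..14], body so far='r7bd4izkmwmt3y'
Chunk 3: stream[24..25]='0' size=0 (terminator). Final body='r7bd4izkmwmt3y' (14 bytes)
Body byte 10 = 'm'

Answer: m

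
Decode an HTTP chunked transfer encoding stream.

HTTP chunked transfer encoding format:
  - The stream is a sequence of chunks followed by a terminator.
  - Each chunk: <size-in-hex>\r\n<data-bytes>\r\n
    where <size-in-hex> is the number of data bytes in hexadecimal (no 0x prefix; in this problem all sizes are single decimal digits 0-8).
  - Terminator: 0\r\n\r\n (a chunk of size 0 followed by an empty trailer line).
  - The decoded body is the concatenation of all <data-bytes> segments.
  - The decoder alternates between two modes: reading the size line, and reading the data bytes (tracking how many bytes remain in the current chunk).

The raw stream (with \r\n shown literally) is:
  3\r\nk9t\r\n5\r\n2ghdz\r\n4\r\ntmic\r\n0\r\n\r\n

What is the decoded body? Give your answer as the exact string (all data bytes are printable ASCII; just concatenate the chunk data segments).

Chunk 1: stream[0..1]='3' size=0x3=3, data at stream[3..6]='k9t' -> body[0..3], body so far='k9t'
Chunk 2: stream[8..9]='5' size=0x5=5, data at stream[11..16]='2ghdz' -> body[3..8], body so far='k9t2ghdz'
Chunk 3: stream[18..19]='4' size=0x4=4, data at stream[21..25]='tmic' -> body[8..12], body so far='k9t2ghdztmic'
Chunk 4: stream[27..28]='0' size=0 (terminator). Final body='k9t2ghdztmic' (12 bytes)

Answer: k9t2ghdztmic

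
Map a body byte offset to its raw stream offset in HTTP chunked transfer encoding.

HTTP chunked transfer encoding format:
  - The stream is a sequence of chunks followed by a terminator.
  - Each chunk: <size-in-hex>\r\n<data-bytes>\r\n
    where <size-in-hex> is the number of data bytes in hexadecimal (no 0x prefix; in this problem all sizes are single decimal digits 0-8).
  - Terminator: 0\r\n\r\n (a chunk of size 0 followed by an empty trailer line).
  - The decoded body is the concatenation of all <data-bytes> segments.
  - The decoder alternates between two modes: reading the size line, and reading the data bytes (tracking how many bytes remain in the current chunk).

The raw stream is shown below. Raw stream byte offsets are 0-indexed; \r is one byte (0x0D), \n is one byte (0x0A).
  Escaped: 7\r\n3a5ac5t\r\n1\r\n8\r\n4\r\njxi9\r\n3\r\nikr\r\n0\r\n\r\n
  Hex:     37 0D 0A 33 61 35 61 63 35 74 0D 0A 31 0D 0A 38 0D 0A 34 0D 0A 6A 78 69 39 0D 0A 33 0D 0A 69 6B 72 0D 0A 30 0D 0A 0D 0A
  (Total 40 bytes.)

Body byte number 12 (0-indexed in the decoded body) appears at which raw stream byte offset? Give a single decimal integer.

Answer: 30

Derivation:
Chunk 1: stream[0..1]='7' size=0x7=7, data at stream[3..10]='3a5ac5t' -> body[0..7], body so far='3a5ac5t'
Chunk 2: stream[12..13]='1' size=0x1=1, data at stream[15..16]='8' -> body[7..8], body so far='3a5ac5t8'
Chunk 3: stream[18..19]='4' size=0x4=4, data at stream[21..25]='jxi9' -> body[8..12], body so far='3a5ac5t8jxi9'
Chunk 4: stream[27..28]='3' size=0x3=3, data at stream[30..33]='ikr' -> body[12..15], body so far='3a5ac5t8jxi9ikr'
Chunk 5: stream[35..36]='0' size=0 (terminator). Final body='3a5ac5t8jxi9ikr' (15 bytes)
Body byte 12 at stream offset 30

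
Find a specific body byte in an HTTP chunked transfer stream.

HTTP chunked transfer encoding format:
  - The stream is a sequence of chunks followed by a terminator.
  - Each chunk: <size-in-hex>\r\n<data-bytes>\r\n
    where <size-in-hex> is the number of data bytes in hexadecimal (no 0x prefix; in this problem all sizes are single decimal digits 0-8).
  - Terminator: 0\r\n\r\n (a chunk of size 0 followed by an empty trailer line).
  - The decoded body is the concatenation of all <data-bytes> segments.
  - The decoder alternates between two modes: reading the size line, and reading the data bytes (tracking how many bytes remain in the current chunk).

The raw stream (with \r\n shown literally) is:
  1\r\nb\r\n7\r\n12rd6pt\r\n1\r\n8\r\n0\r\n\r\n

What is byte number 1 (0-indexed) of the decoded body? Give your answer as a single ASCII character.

Chunk 1: stream[0..1]='1' size=0x1=1, data at stream[3..4]='b' -> body[0..1], body so far='b'
Chunk 2: stream[6..7]='7' size=0x7=7, data at stream[9..16]='12rd6pt' -> body[1..8], body so far='b12rd6pt'
Chunk 3: stream[18..19]='1' size=0x1=1, data at stream[21..22]='8' -> body[8..9], body so far='b12rd6pt8'
Chunk 4: stream[24..25]='0' size=0 (terminator). Final body='b12rd6pt8' (9 bytes)
Body byte 1 = '1'

Answer: 1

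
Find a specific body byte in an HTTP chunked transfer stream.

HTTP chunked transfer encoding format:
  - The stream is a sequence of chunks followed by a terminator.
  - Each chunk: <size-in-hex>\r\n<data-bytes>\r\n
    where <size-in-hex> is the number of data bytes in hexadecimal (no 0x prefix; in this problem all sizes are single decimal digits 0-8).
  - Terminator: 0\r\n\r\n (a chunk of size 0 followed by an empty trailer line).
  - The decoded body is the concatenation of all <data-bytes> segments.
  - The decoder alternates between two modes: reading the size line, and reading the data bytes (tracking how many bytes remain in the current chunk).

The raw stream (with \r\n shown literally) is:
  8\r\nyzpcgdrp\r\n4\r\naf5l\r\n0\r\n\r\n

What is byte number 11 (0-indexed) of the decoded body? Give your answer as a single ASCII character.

Chunk 1: stream[0..1]='8' size=0x8=8, data at stream[3..11]='yzpcgdrp' -> body[0..8], body so far='yzpcgdrp'
Chunk 2: stream[13..14]='4' size=0x4=4, data at stream[16..20]='af5l' -> body[8..12], body so far='yzpcgdrpaf5l'
Chunk 3: stream[22..23]='0' size=0 (terminator). Final body='yzpcgdrpaf5l' (12 bytes)
Body byte 11 = 'l'

Answer: l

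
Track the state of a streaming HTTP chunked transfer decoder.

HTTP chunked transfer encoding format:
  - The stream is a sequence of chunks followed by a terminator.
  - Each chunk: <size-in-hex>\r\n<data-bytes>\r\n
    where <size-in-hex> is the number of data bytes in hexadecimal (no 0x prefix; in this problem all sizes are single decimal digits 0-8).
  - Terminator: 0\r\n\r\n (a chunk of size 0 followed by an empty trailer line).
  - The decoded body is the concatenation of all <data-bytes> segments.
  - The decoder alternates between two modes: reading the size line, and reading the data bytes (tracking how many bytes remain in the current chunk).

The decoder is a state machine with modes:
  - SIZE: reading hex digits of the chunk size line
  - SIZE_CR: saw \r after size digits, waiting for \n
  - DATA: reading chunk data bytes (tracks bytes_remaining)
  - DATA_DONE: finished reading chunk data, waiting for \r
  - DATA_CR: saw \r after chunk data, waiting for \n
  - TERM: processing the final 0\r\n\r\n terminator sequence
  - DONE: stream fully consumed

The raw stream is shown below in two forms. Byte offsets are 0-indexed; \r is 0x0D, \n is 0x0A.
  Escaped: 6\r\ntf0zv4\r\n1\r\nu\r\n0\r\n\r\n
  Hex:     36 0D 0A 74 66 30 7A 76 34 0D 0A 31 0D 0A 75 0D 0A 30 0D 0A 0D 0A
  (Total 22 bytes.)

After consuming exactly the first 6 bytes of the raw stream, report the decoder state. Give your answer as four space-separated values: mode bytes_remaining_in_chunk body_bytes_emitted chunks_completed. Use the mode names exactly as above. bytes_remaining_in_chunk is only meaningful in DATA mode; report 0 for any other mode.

Byte 0 = '6': mode=SIZE remaining=0 emitted=0 chunks_done=0
Byte 1 = 0x0D: mode=SIZE_CR remaining=0 emitted=0 chunks_done=0
Byte 2 = 0x0A: mode=DATA remaining=6 emitted=0 chunks_done=0
Byte 3 = 't': mode=DATA remaining=5 emitted=1 chunks_done=0
Byte 4 = 'f': mode=DATA remaining=4 emitted=2 chunks_done=0
Byte 5 = '0': mode=DATA remaining=3 emitted=3 chunks_done=0

Answer: DATA 3 3 0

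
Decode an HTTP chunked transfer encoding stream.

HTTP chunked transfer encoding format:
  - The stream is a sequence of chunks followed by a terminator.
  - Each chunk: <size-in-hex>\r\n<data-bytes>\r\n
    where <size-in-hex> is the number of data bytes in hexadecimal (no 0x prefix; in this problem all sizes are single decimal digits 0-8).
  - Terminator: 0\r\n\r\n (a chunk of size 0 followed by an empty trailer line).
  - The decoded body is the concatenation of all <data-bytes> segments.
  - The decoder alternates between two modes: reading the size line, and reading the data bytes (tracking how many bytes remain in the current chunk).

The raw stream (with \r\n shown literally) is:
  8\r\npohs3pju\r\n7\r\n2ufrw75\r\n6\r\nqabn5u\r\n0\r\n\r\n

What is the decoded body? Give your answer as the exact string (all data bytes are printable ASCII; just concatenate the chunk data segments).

Answer: pohs3pju2ufrw75qabn5u

Derivation:
Chunk 1: stream[0..1]='8' size=0x8=8, data at stream[3..11]='pohs3pju' -> body[0..8], body so far='pohs3pju'
Chunk 2: stream[13..14]='7' size=0x7=7, data at stream[16..23]='2ufrw75' -> body[8..15], body so far='pohs3pju2ufrw75'
Chunk 3: stream[25..26]='6' size=0x6=6, data at stream[28..34]='qabn5u' -> body[15..21], body so far='pohs3pju2ufrw75qabn5u'
Chunk 4: stream[36..37]='0' size=0 (terminator). Final body='pohs3pju2ufrw75qabn5u' (21 bytes)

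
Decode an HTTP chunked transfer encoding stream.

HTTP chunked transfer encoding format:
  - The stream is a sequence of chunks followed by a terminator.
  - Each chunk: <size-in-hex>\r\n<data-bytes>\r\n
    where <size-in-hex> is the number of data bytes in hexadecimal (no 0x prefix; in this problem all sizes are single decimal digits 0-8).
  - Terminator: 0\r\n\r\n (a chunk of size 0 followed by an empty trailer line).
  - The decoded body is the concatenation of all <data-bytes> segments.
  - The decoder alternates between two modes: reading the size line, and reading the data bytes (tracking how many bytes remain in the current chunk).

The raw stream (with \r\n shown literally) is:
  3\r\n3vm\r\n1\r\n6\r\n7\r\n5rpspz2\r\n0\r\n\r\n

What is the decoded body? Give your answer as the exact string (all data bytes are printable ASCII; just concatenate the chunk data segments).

Chunk 1: stream[0..1]='3' size=0x3=3, data at stream[3..6]='3vm' -> body[0..3], body so far='3vm'
Chunk 2: stream[8..9]='1' size=0x1=1, data at stream[11..12]='6' -> body[3..4], body so far='3vm6'
Chunk 3: stream[14..15]='7' size=0x7=7, data at stream[17..24]='5rpspz2' -> body[4..11], body so far='3vm65rpspz2'
Chunk 4: stream[26..27]='0' size=0 (terminator). Final body='3vm65rpspz2' (11 bytes)

Answer: 3vm65rpspz2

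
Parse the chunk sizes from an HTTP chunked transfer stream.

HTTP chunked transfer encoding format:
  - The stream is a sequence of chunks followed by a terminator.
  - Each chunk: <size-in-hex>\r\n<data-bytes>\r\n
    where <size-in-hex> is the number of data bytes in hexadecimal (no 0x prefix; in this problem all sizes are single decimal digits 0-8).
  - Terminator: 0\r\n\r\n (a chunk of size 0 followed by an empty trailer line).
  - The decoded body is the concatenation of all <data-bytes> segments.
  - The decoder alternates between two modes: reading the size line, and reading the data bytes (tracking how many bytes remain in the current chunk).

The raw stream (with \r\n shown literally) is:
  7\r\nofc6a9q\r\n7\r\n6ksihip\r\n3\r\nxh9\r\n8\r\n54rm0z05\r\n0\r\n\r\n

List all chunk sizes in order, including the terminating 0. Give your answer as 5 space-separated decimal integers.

Chunk 1: stream[0..1]='7' size=0x7=7, data at stream[3..10]='ofc6a9q' -> body[0..7], body so far='ofc6a9q'
Chunk 2: stream[12..13]='7' size=0x7=7, data at stream[15..22]='6ksihip' -> body[7..14], body so far='ofc6a9q6ksihip'
Chunk 3: stream[24..25]='3' size=0x3=3, data at stream[27..30]='xh9' -> body[14..17], body so far='ofc6a9q6ksihipxh9'
Chunk 4: stream[32..33]='8' size=0x8=8, data at stream[35..43]='54rm0z05' -> body[17..25], body so far='ofc6a9q6ksihipxh954rm0z05'
Chunk 5: stream[45..46]='0' size=0 (terminator). Final body='ofc6a9q6ksihipxh954rm0z05' (25 bytes)

Answer: 7 7 3 8 0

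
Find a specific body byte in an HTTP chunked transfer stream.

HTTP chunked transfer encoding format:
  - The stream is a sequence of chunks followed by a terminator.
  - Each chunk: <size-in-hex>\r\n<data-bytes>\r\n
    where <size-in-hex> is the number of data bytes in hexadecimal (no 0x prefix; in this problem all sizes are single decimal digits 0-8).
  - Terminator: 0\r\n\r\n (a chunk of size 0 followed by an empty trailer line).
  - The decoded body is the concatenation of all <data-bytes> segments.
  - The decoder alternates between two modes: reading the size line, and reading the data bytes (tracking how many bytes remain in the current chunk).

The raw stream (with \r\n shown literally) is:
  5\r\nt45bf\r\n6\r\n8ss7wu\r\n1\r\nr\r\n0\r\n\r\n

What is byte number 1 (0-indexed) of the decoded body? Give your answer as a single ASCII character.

Chunk 1: stream[0..1]='5' size=0x5=5, data at stream[3..8]='t45bf' -> body[0..5], body so far='t45bf'
Chunk 2: stream[10..11]='6' size=0x6=6, data at stream[13..19]='8ss7wu' -> body[5..11], body so far='t45bf8ss7wu'
Chunk 3: stream[21..22]='1' size=0x1=1, data at stream[24..25]='r' -> body[11..12], body so far='t45bf8ss7wur'
Chunk 4: stream[27..28]='0' size=0 (terminator). Final body='t45bf8ss7wur' (12 bytes)
Body byte 1 = '4'

Answer: 4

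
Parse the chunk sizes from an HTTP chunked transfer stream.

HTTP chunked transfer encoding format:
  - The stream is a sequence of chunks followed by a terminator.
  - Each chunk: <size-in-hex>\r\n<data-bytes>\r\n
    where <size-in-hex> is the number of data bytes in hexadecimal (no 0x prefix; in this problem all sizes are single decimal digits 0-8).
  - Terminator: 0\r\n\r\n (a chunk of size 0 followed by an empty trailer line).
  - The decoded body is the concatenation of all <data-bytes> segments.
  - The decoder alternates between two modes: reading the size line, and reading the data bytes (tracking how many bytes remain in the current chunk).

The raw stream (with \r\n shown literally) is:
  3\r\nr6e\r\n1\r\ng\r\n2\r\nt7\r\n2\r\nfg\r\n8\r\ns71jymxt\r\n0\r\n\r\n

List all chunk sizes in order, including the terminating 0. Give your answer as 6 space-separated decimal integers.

Answer: 3 1 2 2 8 0

Derivation:
Chunk 1: stream[0..1]='3' size=0x3=3, data at stream[3..6]='r6e' -> body[0..3], body so far='r6e'
Chunk 2: stream[8..9]='1' size=0x1=1, data at stream[11..12]='g' -> body[3..4], body so far='r6eg'
Chunk 3: stream[14..15]='2' size=0x2=2, data at stream[17..19]='t7' -> body[4..6], body so far='r6egt7'
Chunk 4: stream[21..22]='2' size=0x2=2, data at stream[24..26]='fg' -> body[6..8], body so far='r6egt7fg'
Chunk 5: stream[28..29]='8' size=0x8=8, data at stream[31..39]='s71jymxt' -> body[8..16], body so far='r6egt7fgs71jymxt'
Chunk 6: stream[41..42]='0' size=0 (terminator). Final body='r6egt7fgs71jymxt' (16 bytes)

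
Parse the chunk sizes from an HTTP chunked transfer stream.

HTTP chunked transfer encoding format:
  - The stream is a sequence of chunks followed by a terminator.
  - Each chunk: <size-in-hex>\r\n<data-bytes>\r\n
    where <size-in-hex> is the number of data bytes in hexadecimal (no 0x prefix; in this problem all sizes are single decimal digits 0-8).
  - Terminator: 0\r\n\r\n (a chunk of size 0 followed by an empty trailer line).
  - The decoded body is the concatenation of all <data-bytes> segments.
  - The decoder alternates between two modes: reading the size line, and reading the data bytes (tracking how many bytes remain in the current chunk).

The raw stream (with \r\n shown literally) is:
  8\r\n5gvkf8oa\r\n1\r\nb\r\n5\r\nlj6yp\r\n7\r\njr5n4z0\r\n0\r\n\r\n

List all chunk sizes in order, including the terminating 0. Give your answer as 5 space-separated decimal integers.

Answer: 8 1 5 7 0

Derivation:
Chunk 1: stream[0..1]='8' size=0x8=8, data at stream[3..11]='5gvkf8oa' -> body[0..8], body so far='5gvkf8oa'
Chunk 2: stream[13..14]='1' size=0x1=1, data at stream[16..17]='b' -> body[8..9], body so far='5gvkf8oab'
Chunk 3: stream[19..20]='5' size=0x5=5, data at stream[22..27]='lj6yp' -> body[9..14], body so far='5gvkf8oablj6yp'
Chunk 4: stream[29..30]='7' size=0x7=7, data at stream[32..39]='jr5n4z0' -> body[14..21], body so far='5gvkf8oablj6ypjr5n4z0'
Chunk 5: stream[41..42]='0' size=0 (terminator). Final body='5gvkf8oablj6ypjr5n4z0' (21 bytes)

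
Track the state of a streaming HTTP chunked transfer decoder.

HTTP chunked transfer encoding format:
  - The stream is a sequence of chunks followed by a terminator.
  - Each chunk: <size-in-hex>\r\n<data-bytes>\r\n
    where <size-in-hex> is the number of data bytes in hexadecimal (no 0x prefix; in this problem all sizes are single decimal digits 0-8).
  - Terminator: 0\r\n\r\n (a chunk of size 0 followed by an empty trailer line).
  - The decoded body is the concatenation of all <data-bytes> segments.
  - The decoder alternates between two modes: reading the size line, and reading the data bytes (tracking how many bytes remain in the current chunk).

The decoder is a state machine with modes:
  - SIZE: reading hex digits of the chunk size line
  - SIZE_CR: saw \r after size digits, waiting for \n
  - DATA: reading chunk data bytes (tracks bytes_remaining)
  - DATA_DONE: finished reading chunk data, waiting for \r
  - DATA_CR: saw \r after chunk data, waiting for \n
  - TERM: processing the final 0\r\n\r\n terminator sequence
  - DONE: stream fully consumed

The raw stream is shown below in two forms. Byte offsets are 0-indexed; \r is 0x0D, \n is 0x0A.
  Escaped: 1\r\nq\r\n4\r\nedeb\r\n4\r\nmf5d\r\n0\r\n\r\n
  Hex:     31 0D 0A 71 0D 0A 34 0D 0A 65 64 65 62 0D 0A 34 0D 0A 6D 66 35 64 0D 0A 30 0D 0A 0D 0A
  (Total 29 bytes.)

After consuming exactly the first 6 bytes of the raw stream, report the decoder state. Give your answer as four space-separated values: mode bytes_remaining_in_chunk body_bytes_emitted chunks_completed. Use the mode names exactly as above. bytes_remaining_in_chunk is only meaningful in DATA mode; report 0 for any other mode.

Byte 0 = '1': mode=SIZE remaining=0 emitted=0 chunks_done=0
Byte 1 = 0x0D: mode=SIZE_CR remaining=0 emitted=0 chunks_done=0
Byte 2 = 0x0A: mode=DATA remaining=1 emitted=0 chunks_done=0
Byte 3 = 'q': mode=DATA_DONE remaining=0 emitted=1 chunks_done=0
Byte 4 = 0x0D: mode=DATA_CR remaining=0 emitted=1 chunks_done=0
Byte 5 = 0x0A: mode=SIZE remaining=0 emitted=1 chunks_done=1

Answer: SIZE 0 1 1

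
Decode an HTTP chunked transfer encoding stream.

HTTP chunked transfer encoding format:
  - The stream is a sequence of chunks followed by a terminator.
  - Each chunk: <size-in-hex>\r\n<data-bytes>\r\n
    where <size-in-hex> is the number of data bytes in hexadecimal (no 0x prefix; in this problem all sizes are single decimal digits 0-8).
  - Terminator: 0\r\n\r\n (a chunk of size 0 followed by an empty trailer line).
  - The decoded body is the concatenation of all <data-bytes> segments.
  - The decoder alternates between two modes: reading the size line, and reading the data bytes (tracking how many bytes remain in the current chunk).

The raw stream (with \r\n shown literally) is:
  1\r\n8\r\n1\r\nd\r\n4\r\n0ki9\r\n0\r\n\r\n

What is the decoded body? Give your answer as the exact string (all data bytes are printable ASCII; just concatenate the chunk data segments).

Answer: 8d0ki9

Derivation:
Chunk 1: stream[0..1]='1' size=0x1=1, data at stream[3..4]='8' -> body[0..1], body so far='8'
Chunk 2: stream[6..7]='1' size=0x1=1, data at stream[9..10]='d' -> body[1..2], body so far='8d'
Chunk 3: stream[12..13]='4' size=0x4=4, data at stream[15..19]='0ki9' -> body[2..6], body so far='8d0ki9'
Chunk 4: stream[21..22]='0' size=0 (terminator). Final body='8d0ki9' (6 bytes)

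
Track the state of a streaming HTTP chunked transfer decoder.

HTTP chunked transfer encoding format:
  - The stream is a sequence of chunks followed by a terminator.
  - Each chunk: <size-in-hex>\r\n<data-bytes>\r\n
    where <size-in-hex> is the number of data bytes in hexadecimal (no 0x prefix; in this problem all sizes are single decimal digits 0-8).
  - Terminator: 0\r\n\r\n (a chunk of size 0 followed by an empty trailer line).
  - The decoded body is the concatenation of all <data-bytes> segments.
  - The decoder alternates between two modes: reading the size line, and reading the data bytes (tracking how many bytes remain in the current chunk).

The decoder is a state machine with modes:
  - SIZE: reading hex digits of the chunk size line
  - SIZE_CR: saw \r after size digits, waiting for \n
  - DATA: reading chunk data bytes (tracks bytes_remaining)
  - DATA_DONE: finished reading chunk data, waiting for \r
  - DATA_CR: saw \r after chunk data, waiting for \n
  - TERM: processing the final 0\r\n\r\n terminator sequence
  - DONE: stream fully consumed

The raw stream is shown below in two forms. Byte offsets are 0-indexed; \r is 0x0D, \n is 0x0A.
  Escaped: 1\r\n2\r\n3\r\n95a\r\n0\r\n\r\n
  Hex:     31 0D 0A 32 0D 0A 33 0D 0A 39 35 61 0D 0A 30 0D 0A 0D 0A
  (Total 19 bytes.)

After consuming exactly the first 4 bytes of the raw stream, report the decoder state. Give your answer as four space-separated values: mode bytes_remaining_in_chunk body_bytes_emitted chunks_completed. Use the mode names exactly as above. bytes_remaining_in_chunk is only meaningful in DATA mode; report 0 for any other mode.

Answer: DATA_DONE 0 1 0

Derivation:
Byte 0 = '1': mode=SIZE remaining=0 emitted=0 chunks_done=0
Byte 1 = 0x0D: mode=SIZE_CR remaining=0 emitted=0 chunks_done=0
Byte 2 = 0x0A: mode=DATA remaining=1 emitted=0 chunks_done=0
Byte 3 = '2': mode=DATA_DONE remaining=0 emitted=1 chunks_done=0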